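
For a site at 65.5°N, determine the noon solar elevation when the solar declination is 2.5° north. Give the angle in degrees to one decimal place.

27.0°

At local solar noon the hour angle is zero, so the elevation is 90° − |φ − δ| = 90° − |65.5° − (2.5°)| = 90° − 63.0° = 27.0°.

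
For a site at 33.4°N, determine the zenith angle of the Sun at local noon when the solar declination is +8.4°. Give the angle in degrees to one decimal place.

At local solar noon the hour angle is zero, so the zenith angle is |φ − δ| = |33.4° − (8.4°)| = 25.0°.

25.0°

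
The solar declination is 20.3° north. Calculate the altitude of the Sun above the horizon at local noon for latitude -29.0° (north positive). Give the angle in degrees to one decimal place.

40.7°

At local solar noon the hour angle is zero, so the elevation is 90° − |φ − δ| = 90° − |-29.0° − (20.3°)| = 90° − 49.3° = 40.7°.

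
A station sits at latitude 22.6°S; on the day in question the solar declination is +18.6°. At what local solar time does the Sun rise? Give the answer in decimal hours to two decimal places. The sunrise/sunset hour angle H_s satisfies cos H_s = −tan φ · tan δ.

The sunset hour angle satisfies cos H_s = −tan φ tan δ = 0.1401, giving H_s = 81.95°.
Sunrise is at 12 − H_s/15 = 12 − 5.463 = 6.537 h local solar time.

6.54 h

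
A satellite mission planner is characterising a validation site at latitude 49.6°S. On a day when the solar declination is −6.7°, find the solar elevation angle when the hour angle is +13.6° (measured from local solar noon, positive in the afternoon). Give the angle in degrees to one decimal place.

cos θ_z = sin(-49.6°) sin(-6.7°) + cos(-49.6°) cos(-6.7°) cos(13.60°) = 0.0888 + 0.6256 = 0.7144.
θ_z = arccos(0.7144) = 44.41°, so the elevation is 90° − 44.41° = 45.59°.

45.6°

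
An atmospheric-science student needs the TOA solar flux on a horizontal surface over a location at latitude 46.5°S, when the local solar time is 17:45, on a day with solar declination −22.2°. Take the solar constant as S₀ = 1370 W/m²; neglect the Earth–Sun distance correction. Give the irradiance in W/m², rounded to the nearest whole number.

Hour angle H = 15° × (17.75 − 12) = 86.25°.
With φ = -46.5°, δ = -22.2°, H = 86.25°: sin φ sin δ = 0.2741, cos φ cos δ cos H = 0.0417, so cos θ_z = 0.3158.
Top-of-atmosphere irradiance = S₀ cos θ_z = 1370 × 0.3158 = 432.65 W/m².

433 W/m²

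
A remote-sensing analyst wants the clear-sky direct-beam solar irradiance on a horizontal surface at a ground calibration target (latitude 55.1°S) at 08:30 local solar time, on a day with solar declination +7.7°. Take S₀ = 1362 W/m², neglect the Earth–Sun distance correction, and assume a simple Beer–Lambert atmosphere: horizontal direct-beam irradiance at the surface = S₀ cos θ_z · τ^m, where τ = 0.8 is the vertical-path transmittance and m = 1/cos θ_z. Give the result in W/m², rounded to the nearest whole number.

Hour angle H = 15° × (8.5 − 12) = -52.50°.
With φ = -55.1°, δ = 7.7°, H = -52.50°: sin φ sin δ = -0.1099, cos φ cos δ cos H = 0.3452, so cos θ_z = 0.2353.
Air mass m = 1/cos θ_z = 1/0.2353 = 4.250; τ^m = 0.8^4.250 = 0.3874.
Surface direct beam = 1362 × 0.2353 × 0.3874 = 124.15 W/m².

124 W/m²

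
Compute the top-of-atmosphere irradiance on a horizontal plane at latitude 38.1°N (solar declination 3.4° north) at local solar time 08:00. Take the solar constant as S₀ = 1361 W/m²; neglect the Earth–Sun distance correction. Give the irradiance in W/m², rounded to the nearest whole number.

Hour angle H = 15° × (8 − 12) = -60.00°.
cos θ_z = sin(38.1°) sin(3.4°) + cos(38.1°) cos(3.4°) cos(-60.00°) = 0.0366 + 0.3928 = 0.4294.
Top-of-atmosphere irradiance = S₀ cos θ_z = 1361 × 0.4294 = 584.41 W/m².

584 W/m²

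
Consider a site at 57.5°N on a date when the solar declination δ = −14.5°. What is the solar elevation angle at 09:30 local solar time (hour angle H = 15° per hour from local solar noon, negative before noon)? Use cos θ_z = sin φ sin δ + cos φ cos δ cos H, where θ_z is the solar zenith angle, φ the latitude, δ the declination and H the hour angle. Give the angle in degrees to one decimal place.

Hour angle H = 15° × (9.5 − 12) = -37.50°.
cos θ_z = sin φ sin δ + cos φ cos δ cos H = (0.8434)(-0.2504) + (0.5373)(0.9681)(0.7934) = 0.2015.
θ_z = arccos(0.2015) = 78.38°, so the elevation is 90° − 78.38° = 11.62°.

11.6°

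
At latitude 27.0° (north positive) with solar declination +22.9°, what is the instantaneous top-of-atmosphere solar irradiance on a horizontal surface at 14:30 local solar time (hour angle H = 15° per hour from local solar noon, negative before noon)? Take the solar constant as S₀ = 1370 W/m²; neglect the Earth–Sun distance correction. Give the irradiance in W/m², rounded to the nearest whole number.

1134 W/m²

Hour angle H = 15° × (14.5 − 12) = 37.50°.
With φ = 27.0°, δ = 22.9°, H = 37.50°: sin φ sin δ = 0.1767, cos φ cos δ cos H = 0.6512, so cos θ_z = 0.8279.
Top-of-atmosphere irradiance = S₀ cos θ_z = 1370 × 0.8279 = 1134.22 W/m².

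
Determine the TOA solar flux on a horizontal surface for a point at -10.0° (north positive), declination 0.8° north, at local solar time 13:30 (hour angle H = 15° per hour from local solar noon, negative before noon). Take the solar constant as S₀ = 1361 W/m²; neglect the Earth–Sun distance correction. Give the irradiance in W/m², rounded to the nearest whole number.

Hour angle H = 15° × (13.5 − 12) = 22.50°.
cos θ_z = sin(-10.0°) sin(0.8°) + cos(-10.0°) cos(0.8°) cos(22.50°) = -0.0024 + 0.9098 = 0.9074.
Top-of-atmosphere irradiance = S₀ cos θ_z = 1361 × 0.9074 = 1234.97 W/m².

1235 W/m²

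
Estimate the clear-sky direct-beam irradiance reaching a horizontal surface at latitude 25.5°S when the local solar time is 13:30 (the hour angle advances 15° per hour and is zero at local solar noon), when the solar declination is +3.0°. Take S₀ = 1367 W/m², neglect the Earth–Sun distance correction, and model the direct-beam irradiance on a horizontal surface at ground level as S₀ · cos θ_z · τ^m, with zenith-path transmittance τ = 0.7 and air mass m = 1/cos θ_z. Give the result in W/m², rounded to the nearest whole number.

713 W/m²

Hour angle H = 15° × (13.5 − 12) = 22.50°.
cos θ_z = sin(-25.5°) sin(3.0°) + cos(-25.5°) cos(3.0°) cos(22.50°) = -0.0225 + 0.8327 = 0.8102.
Air mass m = 1/cos θ_z = 1/0.8102 = 1.234; τ^m = 0.7^1.234 = 0.6439.
Surface direct beam = 1367 × 0.8102 × 0.6439 = 713.15 W/m².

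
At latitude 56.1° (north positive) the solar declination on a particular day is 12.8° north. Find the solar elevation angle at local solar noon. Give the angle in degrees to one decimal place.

At local solar noon the hour angle is zero, so the elevation is 90° − |φ − δ| = 90° − |56.1° − (12.8°)| = 90° − 43.3° = 46.7°.

46.7°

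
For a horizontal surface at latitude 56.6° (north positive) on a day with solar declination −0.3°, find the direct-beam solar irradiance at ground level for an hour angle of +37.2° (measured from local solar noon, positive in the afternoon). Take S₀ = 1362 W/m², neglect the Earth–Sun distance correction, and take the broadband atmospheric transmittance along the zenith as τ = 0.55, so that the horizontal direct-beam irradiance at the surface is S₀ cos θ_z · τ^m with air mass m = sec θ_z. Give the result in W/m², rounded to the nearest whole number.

cos θ_z = sin(56.6°) sin(-0.3°) + cos(56.6°) cos(-0.3°) cos(37.20°) = -0.0044 + 0.4385 = 0.4341.
Air mass m = 1/cos θ_z = 1/0.4341 = 2.304; τ^m = 0.55^2.304 = 0.2522.
Surface direct beam = 1362 × 0.4341 × 0.2522 = 149.11 W/m².

149 W/m²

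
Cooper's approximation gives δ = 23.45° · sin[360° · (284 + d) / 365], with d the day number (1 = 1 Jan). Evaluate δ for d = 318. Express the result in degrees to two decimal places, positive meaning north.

360 × (284 + 318) / 365 = 593.753°; sin(593.753°) = -0.8065.
δ = 23.45 × -0.8065 = -18.912° ≈ -18.91°.

-18.91°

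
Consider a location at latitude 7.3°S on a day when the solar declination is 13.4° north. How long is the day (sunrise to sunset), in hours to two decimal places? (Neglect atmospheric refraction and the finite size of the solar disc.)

The sunset hour angle satisfies cos H_s = −tan φ tan δ = 0.0305, giving H_s = 88.25°.
Day length = 2 H_s / 15° h⁻¹ = 176.50° / 15 = 11.767 h.

11.77 hours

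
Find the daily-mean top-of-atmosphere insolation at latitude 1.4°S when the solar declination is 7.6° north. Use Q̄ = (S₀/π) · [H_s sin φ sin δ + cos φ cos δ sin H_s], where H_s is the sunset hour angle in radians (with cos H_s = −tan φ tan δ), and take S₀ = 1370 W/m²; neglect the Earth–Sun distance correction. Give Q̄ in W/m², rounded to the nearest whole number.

cos H_s = −tan(-1.4°) · tan(7.6°) = 0.0033, so H_s = arccos(0.0033) = 89.81°. In radians, H_s = 1.5675.
H_s sin φ sin δ = 1.5675 × -0.0244 × 0.1323 = -0.0051.
cos φ cos δ sin H_s = 0.9997 × 0.9912 × 1.0000 = 0.9909.
Q̄ = (1370/π) × (-0.0051 + 0.9909) = 436.08 × 0.9858 = 429.89 W/m².

430 W/m²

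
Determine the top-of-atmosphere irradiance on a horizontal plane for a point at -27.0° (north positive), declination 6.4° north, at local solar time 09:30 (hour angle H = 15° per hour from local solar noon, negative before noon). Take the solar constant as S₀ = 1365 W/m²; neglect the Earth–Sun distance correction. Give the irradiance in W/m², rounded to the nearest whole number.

890 W/m²

Hour angle H = 15° × (9.5 − 12) = -37.50°.
cos θ_z = sin(-27.0°) sin(6.4°) + cos(-27.0°) cos(6.4°) cos(-37.50°) = -0.0506 + 0.7025 = 0.6519.
Top-of-atmosphere irradiance = S₀ cos θ_z = 1365 × 0.6519 = 889.84 W/m².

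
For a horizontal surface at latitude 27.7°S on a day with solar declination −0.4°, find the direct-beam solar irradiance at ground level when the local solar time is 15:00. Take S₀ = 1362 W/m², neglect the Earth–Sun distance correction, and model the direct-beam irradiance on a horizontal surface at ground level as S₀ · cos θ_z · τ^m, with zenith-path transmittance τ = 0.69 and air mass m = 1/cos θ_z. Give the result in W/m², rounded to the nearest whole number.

475 W/m²

Hour angle H = 15° × (15 − 12) = 45.00°.
With φ = -27.7°, δ = -0.4°, H = 45.00°: sin φ sin δ = 0.0032, cos φ cos δ cos H = 0.6261, so cos θ_z = 0.6293.
Air mass m = 1/cos θ_z = 1/0.6293 = 1.589; τ^m = 0.69^1.589 = 0.5545.
Surface direct beam = 1362 × 0.6293 × 0.5545 = 475.27 W/m².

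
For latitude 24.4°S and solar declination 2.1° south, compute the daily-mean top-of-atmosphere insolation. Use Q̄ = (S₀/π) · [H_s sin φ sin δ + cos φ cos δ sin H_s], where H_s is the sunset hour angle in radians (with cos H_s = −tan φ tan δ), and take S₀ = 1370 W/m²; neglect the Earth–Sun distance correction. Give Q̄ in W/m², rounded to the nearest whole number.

The sunset hour angle satisfies cos H_s = −tan φ tan δ = -0.0166, giving H_s = 90.95°. In radians, H_s = 1.5874.
H_s sin φ sin δ = 1.5874 × -0.4131 × -0.0366 = 0.0240.
cos φ cos δ sin H_s = 0.9107 × 0.9993 × 0.9999 = 0.9100.
Q̄ = (1370/π) × (0.0240 + 0.9100) = 436.08 × 0.9340 = 407.30 W/m².

407 W/m²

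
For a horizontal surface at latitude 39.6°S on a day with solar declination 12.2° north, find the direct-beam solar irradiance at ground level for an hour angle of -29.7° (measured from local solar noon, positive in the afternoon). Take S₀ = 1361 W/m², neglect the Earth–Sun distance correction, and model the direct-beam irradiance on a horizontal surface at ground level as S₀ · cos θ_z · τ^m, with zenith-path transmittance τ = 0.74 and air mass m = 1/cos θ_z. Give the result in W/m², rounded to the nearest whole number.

396 W/m²

cos θ_z = sin φ sin δ + cos φ cos δ cos H = (-0.6374)(0.2113) + (0.7705)(0.9774)(0.8686) = 0.5194.
Air mass m = 1/cos θ_z = 1/0.5194 = 1.925; τ^m = 0.74^1.925 = 0.5601.
Surface direct beam = 1361 × 0.5194 × 0.5601 = 395.94 W/m².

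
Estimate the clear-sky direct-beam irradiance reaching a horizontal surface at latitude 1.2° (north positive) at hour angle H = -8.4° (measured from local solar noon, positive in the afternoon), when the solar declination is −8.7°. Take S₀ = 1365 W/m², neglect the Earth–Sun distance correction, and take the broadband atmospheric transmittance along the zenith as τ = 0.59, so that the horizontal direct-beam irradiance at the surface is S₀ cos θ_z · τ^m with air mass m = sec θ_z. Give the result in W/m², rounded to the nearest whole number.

774 W/m²

cos θ_z = sin(1.2°) sin(-8.7°) + cos(1.2°) cos(-8.7°) cos(-8.40°) = -0.0032 + 0.9777 = 0.9745.
Air mass m = 1/cos θ_z = 1/0.9745 = 1.026; τ^m = 0.59^1.026 = 0.5820.
Surface direct beam = 1365 × 0.9745 × 0.5820 = 774.17 W/m².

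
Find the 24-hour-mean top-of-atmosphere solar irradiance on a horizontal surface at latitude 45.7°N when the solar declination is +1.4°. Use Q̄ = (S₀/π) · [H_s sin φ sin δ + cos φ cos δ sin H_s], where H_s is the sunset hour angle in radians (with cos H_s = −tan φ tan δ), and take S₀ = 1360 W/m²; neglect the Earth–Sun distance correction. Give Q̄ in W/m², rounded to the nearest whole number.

314 W/m²

The sunset hour angle satisfies cos H_s = −tan φ tan δ = -0.0250, giving H_s = 91.43°. In radians, H_s = 1.5958.
H_s sin φ sin δ = 1.5958 × 0.7157 × 0.0244 = 0.0279.
cos φ cos δ sin H_s = 0.6984 × 0.9997 × 0.9997 = 0.6980.
Q̄ = (1360/π) × (0.0279 + 0.6980) = 432.90 × 0.7259 = 314.24 W/m².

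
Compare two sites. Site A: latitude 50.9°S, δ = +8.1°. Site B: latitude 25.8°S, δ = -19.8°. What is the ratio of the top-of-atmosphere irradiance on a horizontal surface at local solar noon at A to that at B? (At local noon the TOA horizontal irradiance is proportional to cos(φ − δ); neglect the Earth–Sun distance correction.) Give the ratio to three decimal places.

0.518

A: cos θ_z = cos(-50.9° − (8.1°)) = 0.5150.
B: cos θ_z = cos(-25.8° − (-19.8°)) = 0.9945.
Ratio A/B = 0.5150 / 0.9945 = 0.5178.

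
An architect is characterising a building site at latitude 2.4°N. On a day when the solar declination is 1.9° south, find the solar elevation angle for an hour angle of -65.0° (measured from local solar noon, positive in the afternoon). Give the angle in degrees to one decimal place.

24.9°

cos θ_z = sin(2.4°) sin(-1.9°) + cos(2.4°) cos(-1.9°) cos(-65.00°) = -0.0014 + 0.4220 = 0.4206.
θ_z = arccos(0.4206) = 65.13°, so the elevation is 90° − 65.13° = 24.87°.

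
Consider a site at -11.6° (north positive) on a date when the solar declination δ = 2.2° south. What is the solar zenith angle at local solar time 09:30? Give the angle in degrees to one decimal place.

Hour angle H = 15° × (9.5 − 12) = -37.50°.
cos θ_z = sin φ sin δ + cos φ cos δ cos H = (-0.2011)(-0.0384) + (0.9796)(0.9993)(0.7934) = 0.7844.
θ_z = arccos(0.7844) = 38.33°.

38.3°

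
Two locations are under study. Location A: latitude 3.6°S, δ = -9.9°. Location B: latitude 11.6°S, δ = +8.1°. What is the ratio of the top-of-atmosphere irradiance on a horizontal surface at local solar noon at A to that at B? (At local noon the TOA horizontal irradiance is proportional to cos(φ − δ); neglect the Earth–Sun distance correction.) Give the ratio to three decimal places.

A: cos θ_z = cos(-3.6° − (-9.9°)) = 0.9940.
B: cos θ_z = cos(-11.6° − (8.1°)) = 0.9415.
Ratio A/B = 0.9940 / 0.9415 = 1.0558.

1.056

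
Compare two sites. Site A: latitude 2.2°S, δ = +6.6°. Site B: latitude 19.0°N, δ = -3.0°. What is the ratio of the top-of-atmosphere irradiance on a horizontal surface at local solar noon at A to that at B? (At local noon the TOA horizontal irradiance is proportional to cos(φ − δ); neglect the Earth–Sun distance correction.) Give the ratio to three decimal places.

A: cos θ_z = cos(-2.2° − (6.6°)) = 0.9882.
B: cos θ_z = cos(19.0° − (-3.0°)) = 0.9272.
Ratio A/B = 0.9882 / 0.9272 = 1.0658.

1.066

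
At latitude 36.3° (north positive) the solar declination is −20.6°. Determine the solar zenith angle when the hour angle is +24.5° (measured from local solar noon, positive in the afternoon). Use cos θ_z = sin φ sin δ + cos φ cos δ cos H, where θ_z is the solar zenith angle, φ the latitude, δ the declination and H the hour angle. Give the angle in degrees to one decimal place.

61.4°

With φ = 36.3°, δ = -20.6°, H = 24.50°: sin φ sin δ = -0.2083, cos φ cos δ cos H = 0.6865, so cos θ_z = 0.4782.
θ_z = arccos(0.4782) = 61.43°.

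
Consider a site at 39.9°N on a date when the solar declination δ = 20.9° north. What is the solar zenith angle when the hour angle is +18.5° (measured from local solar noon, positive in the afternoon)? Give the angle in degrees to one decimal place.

cos θ_z = sin(39.9°) sin(20.9°) + cos(39.9°) cos(20.9°) cos(18.50°) = 0.2288 + 0.6797 = 0.9085.
θ_z = arccos(0.9085) = 24.70°.

24.7°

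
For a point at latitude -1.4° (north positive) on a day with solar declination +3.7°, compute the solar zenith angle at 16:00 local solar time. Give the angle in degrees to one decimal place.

60.2°

Hour angle H = 15° × (16 − 12) = 60.00°.
cos θ_z = sin(-1.4°) sin(3.7°) + cos(-1.4°) cos(3.7°) cos(60.00°) = -0.0016 + 0.4988 = 0.4972.
θ_z = arccos(0.4972) = 60.19°.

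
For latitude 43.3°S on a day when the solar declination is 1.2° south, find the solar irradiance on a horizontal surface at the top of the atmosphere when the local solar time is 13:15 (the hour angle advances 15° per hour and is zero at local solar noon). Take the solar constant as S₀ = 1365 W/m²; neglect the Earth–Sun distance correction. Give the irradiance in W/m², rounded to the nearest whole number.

960 W/m²

Hour angle H = 15° × (13.25 − 12) = 18.75°.
cos θ_z = sin(-43.3°) sin(-1.2°) + cos(-43.3°) cos(-1.2°) cos(18.75°) = 0.0144 + 0.6890 = 0.7034.
Top-of-atmosphere irradiance = S₀ cos θ_z = 1365 × 0.7034 = 960.14 W/m².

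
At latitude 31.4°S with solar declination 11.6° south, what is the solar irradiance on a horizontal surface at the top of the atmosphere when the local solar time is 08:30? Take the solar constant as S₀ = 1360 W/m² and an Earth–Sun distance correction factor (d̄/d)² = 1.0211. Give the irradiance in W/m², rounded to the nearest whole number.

Hour angle H = 15° × (8.5 − 12) = -52.50°.
cos θ_z = sin φ sin δ + cos φ cos δ cos H = (-0.5210)(-0.2011) + (0.8536)(0.9796)(0.6088) = 0.6138.
Top-of-atmosphere irradiance = S₀ (d̄/d)² cos θ_z = 1360 × 1.0211 × 0.6138 = 852.38 W/m².

852 W/m²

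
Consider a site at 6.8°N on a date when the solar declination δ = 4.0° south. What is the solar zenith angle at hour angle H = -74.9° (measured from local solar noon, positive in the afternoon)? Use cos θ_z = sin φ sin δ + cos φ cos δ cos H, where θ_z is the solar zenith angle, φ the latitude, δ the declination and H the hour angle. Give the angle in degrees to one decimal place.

75.5°

With φ = 6.8°, δ = -4.0°, H = -74.90°: sin φ sin δ = -0.0083, cos φ cos δ cos H = 0.2580, so cos θ_z = 0.2497.
θ_z = arccos(0.2497) = 75.54°.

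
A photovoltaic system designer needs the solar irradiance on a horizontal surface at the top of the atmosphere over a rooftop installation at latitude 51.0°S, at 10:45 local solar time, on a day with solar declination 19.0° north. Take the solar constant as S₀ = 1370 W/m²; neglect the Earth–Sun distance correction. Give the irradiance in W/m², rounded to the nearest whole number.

425 W/m²

Hour angle H = 15° × (10.75 − 12) = -18.75°.
cos θ_z = sin(-51.0°) sin(19.0°) + cos(-51.0°) cos(19.0°) cos(-18.75°) = -0.2530 + 0.5635 = 0.3105.
Top-of-atmosphere irradiance = S₀ cos θ_z = 1370 × 0.3105 = 425.38 W/m².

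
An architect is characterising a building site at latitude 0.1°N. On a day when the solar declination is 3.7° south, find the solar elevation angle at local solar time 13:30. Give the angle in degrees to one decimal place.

Hour angle H = 15° × (13.5 − 12) = 22.50°.
cos θ_z = sin(0.1°) sin(-3.7°) + cos(0.1°) cos(-3.7°) cos(22.50°) = -0.0001 + 0.9220 = 0.9219.
θ_z = arccos(0.9219) = 22.79°, so the elevation is 90° − 22.79° = 67.21°.

67.2°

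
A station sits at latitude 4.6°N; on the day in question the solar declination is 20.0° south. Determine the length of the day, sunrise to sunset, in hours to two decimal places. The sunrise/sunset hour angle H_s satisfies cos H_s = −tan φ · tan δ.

11.78 hours

cos H_s = −tan(4.6°) · tan(-20.0°) = 0.0293, so H_s = arccos(0.0293) = 88.32°.
Day length = 2 H_s / 15° h⁻¹ = 176.64° / 15 = 11.776 h.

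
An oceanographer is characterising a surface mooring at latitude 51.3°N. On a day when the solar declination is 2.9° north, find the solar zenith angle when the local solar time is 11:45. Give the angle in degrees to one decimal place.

48.5°

Hour angle H = 15° × (11.75 − 12) = -3.75°.
cos θ_z = sin(51.3°) sin(2.9°) + cos(51.3°) cos(2.9°) cos(-3.75°) = 0.0395 + 0.6231 = 0.6626.
θ_z = arccos(0.6626) = 48.50°.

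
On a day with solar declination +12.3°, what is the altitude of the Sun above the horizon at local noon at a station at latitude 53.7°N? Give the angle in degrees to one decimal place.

At local solar noon the hour angle is zero, so the elevation is 90° − |φ − δ| = 90° − |53.7° − (12.3°)| = 90° − 41.4° = 48.6°.

48.6°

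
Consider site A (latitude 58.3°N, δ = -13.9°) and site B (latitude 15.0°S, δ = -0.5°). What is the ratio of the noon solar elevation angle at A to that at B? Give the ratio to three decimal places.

0.236

A: 90° − |58.3 − (-13.9)| = 17.80°.
B: 90° − |-15.0 − (-0.5)| = 75.50°.
Ratio A/B = 17.8000 / 75.5000 = 0.2358.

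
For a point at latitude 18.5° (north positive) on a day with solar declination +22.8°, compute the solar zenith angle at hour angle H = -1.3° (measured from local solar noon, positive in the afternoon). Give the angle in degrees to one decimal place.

4.5°

cos θ_z = sin φ sin δ + cos φ cos δ cos H = (0.3173)(0.3875) + (0.9483)(0.9219)(0.9997) = 0.9969.
θ_z = arccos(0.9969) = 4.51°.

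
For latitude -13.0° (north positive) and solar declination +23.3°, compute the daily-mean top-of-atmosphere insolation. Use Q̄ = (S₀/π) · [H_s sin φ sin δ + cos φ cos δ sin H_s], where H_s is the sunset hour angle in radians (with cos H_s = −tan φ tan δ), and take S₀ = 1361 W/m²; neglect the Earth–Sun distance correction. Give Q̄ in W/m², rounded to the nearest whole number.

−tan φ tan δ = −(-0.2309)(0.4307) = 0.0994; H_s = arccos(0.0994) = 84.30°. In radians, H_s = 1.4713.
H_s sin φ sin δ = 1.4713 × -0.2250 × 0.3955 = -0.1309.
cos φ cos δ sin H_s = 0.9744 × 0.9184 × 0.9951 = 0.8905.
Q̄ = (1361/π) × (-0.1309 + 0.8905) = 433.22 × 0.7596 = 329.07 W/m².

329 W/m²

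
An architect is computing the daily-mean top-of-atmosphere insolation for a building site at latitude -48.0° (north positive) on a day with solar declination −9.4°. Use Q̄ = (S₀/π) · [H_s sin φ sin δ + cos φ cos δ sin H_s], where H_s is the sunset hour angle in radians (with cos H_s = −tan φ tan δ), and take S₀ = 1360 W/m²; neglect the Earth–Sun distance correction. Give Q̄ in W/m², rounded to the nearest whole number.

373 W/m²

−tan φ tan δ = −(-1.1106)(-0.1655) = -0.1838; H_s = arccos(-0.1838) = 100.59°. In radians, H_s = 1.7556.
H_s sin φ sin δ = 1.7556 × -0.7431 × -0.1633 = 0.2130.
cos φ cos δ sin H_s = 0.6691 × 0.9866 × 0.9830 = 0.6489.
Q̄ = (1360/π) × (0.2130 + 0.6489) = 432.90 × 0.8619 = 373.12 W/m².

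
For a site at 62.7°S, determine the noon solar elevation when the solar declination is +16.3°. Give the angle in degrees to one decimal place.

11.0°

At local solar noon the hour angle is zero, so the elevation is 90° − |φ − δ| = 90° − |-62.7° − (16.3°)| = 90° − 79.0° = 11.0°.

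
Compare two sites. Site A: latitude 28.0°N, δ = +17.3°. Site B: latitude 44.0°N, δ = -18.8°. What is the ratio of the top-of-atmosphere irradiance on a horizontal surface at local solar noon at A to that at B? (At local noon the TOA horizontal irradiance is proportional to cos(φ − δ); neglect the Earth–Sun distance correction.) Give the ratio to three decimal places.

A: cos θ_z = cos(28.0° − (17.3°)) = 0.9826.
B: cos θ_z = cos(44.0° − (-18.8°)) = 0.4571.
Ratio A/B = 0.9826 / 0.4571 = 2.1496.

2.150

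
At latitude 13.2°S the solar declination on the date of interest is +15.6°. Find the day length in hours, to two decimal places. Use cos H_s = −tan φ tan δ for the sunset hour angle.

cos H_s = −tan(-13.2°) · tan(15.6°) = 0.0655, so H_s = arccos(0.0655) = 86.24°.
Day length = 2 H_s / 15° h⁻¹ = 172.48° / 15 = 11.499 h.

11.50 hours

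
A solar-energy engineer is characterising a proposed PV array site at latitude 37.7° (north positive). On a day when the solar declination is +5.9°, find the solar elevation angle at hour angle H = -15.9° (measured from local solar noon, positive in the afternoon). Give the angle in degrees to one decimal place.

cos θ_z = sin(37.7°) sin(5.9°) + cos(37.7°) cos(5.9°) cos(-15.90°) = 0.0629 + 0.7569 = 0.8198.
θ_z = arccos(0.8198) = 34.94°, so the elevation is 90° − 34.94° = 55.06°.

55.1°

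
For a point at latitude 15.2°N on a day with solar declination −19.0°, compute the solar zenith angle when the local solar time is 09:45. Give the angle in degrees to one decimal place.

47.7°

Hour angle H = 15° × (9.75 − 12) = -33.75°.
cos θ_z = sin φ sin δ + cos φ cos δ cos H = (0.2622)(-0.3256) + (0.9650)(0.9455)(0.8315) = 0.6733.
θ_z = arccos(0.6733) = 47.68°.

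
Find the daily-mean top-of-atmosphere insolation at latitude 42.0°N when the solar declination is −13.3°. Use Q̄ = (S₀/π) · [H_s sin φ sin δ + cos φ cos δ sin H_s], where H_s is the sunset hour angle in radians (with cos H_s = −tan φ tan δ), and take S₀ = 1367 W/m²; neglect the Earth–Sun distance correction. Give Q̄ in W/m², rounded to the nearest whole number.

−tan φ tan δ = −(0.9004)(-0.2364) = 0.2129; H_s = arccos(0.2129) = 77.71°. In radians, H_s = 1.3563.
H_s sin φ sin δ = 1.3563 × 0.6691 × -0.2300 = -0.2087.
cos φ cos δ sin H_s = 0.7431 × 0.9732 × 0.9771 = 0.7066.
Q̄ = (1367/π) × (-0.2087 + 0.7066) = 435.13 × 0.4979 = 216.65 W/m².

217 W/m²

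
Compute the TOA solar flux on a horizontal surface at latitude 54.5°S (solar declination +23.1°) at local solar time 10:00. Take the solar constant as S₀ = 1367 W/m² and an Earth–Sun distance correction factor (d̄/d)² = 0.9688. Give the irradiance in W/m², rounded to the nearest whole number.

Hour angle H = 15° × (10 − 12) = -30.00°.
cos θ_z = sin φ sin δ + cos φ cos δ cos H = (-0.8141)(0.3923) + (0.5807)(0.9198)(0.8660) = 0.1432.
Top-of-atmosphere irradiance = S₀ (d̄/d)² cos θ_z = 1367 × 0.9688 × 0.1432 = 189.65 W/m².

190 W/m²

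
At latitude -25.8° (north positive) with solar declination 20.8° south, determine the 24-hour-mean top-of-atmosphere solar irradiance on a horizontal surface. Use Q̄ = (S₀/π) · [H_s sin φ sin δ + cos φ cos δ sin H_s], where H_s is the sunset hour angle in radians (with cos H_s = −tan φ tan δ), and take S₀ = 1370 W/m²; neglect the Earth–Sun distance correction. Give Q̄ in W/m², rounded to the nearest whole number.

479 W/m²

The sunset hour angle satisfies cos H_s = −tan φ tan δ = -0.1836, giving H_s = 100.58°. In radians, H_s = 1.7555.
H_s sin φ sin δ = 1.7555 × -0.4352 × -0.3551 = 0.2713.
cos φ cos δ sin H_s = 0.9003 × 0.9348 × 0.9830 = 0.8273.
Q̄ = (1370/π) × (0.2713 + 0.8273) = 436.08 × 1.0986 = 479.08 W/m².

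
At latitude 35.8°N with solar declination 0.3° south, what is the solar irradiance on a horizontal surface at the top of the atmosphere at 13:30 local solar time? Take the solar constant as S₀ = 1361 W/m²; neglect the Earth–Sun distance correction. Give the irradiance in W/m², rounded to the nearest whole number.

Hour angle H = 15° × (13.5 − 12) = 22.50°.
cos θ_z = sin(35.8°) sin(-0.3°) + cos(35.8°) cos(-0.3°) cos(22.50°) = -0.0031 + 0.7493 = 0.7462.
Top-of-atmosphere irradiance = S₀ cos θ_z = 1361 × 0.7462 = 1015.58 W/m².

1016 W/m²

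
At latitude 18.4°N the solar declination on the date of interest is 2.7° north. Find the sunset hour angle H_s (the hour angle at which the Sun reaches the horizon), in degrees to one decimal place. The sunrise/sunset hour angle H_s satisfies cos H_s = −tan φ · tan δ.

90.9°

cos H_s = −tan(18.4°) · tan(2.7°) = -0.0157, so H_s = arccos(-0.0157) = 90.90°.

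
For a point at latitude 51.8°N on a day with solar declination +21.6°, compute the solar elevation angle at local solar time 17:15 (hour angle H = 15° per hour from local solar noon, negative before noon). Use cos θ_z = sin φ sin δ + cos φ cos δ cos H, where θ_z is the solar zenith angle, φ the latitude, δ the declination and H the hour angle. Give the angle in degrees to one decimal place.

23.7°

Hour angle H = 15° × (17.25 − 12) = 78.75°.
cos θ_z = sin φ sin δ + cos φ cos δ cos H = (0.7859)(0.3681) + (0.6184)(0.9298)(0.1951) = 0.4015.
θ_z = arccos(0.4015) = 66.33°, so the elevation is 90° − 66.33° = 23.67°.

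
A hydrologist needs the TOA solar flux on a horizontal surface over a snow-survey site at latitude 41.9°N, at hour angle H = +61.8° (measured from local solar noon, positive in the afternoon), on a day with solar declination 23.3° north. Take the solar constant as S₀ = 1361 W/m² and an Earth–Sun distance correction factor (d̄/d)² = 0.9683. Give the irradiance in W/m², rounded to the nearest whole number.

774 W/m²

cos θ_z = sin φ sin δ + cos φ cos δ cos H = (0.6678)(0.3955) + (0.7443)(0.9184)(0.4726) = 0.5872.
Top-of-atmosphere irradiance = S₀ (d̄/d)² cos θ_z = 1361 × 0.9683 × 0.5872 = 773.85 W/m².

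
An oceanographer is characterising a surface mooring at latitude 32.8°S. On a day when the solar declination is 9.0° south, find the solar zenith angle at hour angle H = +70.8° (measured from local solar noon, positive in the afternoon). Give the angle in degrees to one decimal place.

69.0°

cos θ_z = sin(-32.8°) sin(-9.0°) + cos(-32.8°) cos(-9.0°) cos(70.80°) = 0.0847 + 0.2730 = 0.3577.
θ_z = arccos(0.3577) = 69.04°.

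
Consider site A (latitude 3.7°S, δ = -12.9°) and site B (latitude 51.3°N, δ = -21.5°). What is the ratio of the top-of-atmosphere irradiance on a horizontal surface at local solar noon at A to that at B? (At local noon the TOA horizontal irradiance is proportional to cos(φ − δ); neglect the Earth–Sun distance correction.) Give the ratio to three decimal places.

A: cos θ_z = cos(-3.7° − (-12.9°)) = 0.9871.
B: cos θ_z = cos(51.3° − (-21.5°)) = 0.2957.
Ratio A/B = 0.9871 / 0.2957 = 3.3382.

3.338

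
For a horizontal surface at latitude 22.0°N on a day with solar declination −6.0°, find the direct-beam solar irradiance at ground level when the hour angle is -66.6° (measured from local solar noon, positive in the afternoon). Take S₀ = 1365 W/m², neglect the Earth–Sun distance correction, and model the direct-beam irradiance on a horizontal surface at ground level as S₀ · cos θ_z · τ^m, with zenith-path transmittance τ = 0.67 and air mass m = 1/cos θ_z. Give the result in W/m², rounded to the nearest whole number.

131 W/m²

cos θ_z = sin φ sin δ + cos φ cos δ cos H = (0.3746)(-0.1045) + (0.9272)(0.9945)(0.3971) = 0.3270.
Air mass m = 1/cos θ_z = 1/0.3270 = 3.058; τ^m = 0.67^3.058 = 0.2939.
Surface direct beam = 1365 × 0.3270 × 0.2939 = 131.18 W/m².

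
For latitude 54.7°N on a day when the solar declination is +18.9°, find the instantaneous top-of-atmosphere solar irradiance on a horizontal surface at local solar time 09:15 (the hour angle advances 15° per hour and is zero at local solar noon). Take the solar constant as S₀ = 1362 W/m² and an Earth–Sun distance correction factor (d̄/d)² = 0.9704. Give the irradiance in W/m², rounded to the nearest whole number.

893 W/m²

Hour angle H = 15° × (9.25 − 12) = -41.25°.
cos θ_z = sin(54.7°) sin(18.9°) + cos(54.7°) cos(18.9°) cos(-41.25°) = 0.2644 + 0.4110 = 0.6754.
Top-of-atmosphere irradiance = S₀ (d̄/d)² cos θ_z = 1362 × 0.9704 × 0.6754 = 892.67 W/m².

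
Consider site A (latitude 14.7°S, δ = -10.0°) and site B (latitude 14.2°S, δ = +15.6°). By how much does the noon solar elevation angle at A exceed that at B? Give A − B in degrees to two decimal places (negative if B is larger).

A: 90° − |-14.7 − (-10.0)| = 85.30°.
B: 90° − |-14.2 − (15.6)| = 60.20°.
A − B = 85.30 − 60.20 = 25.10°.

+25.10°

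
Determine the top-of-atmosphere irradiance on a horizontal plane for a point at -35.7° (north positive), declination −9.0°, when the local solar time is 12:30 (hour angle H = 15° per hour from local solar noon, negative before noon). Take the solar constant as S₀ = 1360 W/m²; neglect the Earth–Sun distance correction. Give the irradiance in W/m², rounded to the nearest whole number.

1206 W/m²

Hour angle H = 15° × (12.5 − 12) = 7.50°.
cos θ_z = sin(-35.7°) sin(-9.0°) + cos(-35.7°) cos(-9.0°) cos(7.50°) = 0.0913 + 0.7952 = 0.8865.
Top-of-atmosphere irradiance = S₀ cos θ_z = 1360 × 0.8865 = 1205.64 W/m².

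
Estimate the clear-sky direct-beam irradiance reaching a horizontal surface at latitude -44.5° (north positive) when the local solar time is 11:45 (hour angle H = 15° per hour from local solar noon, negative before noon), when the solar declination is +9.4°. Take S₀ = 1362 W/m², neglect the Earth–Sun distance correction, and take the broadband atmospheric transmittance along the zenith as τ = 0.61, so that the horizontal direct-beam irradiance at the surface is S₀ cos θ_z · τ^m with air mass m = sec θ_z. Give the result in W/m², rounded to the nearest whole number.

345 W/m²

Hour angle H = 15° × (11.75 − 12) = -3.75°.
cos θ_z = sin(-44.5°) sin(9.4°) + cos(-44.5°) cos(9.4°) cos(-3.75°) = -0.1145 + 0.7022 = 0.5877.
Air mass m = 1/cos θ_z = 1/0.5877 = 1.702; τ^m = 0.61^1.702 = 0.4312.
Surface direct beam = 1362 × 0.5877 × 0.4312 = 345.15 W/m².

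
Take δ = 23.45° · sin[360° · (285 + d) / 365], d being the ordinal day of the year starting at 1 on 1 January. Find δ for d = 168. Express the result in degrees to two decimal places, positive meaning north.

360 × (285 + 168) / 365 = 446.795°; sin(446.795°) = 0.9984.
δ = 23.45 × 0.9984 = 23.412° ≈ +23.41°.

+23.41°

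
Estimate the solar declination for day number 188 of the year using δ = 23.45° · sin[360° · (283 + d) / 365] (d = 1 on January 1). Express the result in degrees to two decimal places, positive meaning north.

+22.70°

360 × (283 + 188) / 365 = 464.548°; sin(464.548°) = 0.9679.
δ = 23.45 × 0.9679 = 22.697° ≈ +22.70°.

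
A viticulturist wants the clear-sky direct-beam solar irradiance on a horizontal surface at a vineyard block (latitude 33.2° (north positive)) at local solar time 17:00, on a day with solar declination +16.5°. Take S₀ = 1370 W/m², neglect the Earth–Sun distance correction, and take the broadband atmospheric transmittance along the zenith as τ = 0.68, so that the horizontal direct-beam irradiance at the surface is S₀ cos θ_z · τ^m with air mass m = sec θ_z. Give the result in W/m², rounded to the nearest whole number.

172 W/m²

Hour angle H = 15° × (17 − 12) = 75.00°.
With φ = 33.2°, δ = 16.5°, H = 75.00°: sin φ sin δ = 0.1555, cos φ cos δ cos H = 0.2077, so cos θ_z = 0.3632.
Air mass m = 1/cos θ_z = 1/0.3632 = 2.753; τ^m = 0.68^2.753 = 0.3459.
Surface direct beam = 1370 × 0.3632 × 0.3459 = 172.11 W/m².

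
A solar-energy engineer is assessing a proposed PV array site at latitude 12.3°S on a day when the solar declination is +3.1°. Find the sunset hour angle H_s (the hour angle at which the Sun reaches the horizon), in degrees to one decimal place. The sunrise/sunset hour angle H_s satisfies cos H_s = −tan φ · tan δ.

cos H_s = −tan(-12.3°) · tan(3.1°) = 0.0118, so H_s = arccos(0.0118) = 89.32°.

89.3°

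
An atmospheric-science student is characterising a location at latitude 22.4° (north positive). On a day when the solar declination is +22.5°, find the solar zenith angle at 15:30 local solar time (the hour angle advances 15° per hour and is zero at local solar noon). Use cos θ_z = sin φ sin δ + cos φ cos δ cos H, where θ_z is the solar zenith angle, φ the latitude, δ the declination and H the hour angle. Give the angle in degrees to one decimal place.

48.3°

Hour angle H = 15° × (15.5 − 12) = 52.50°.
With φ = 22.4°, δ = 22.5°, H = 52.50°: sin φ sin δ = 0.1458, cos φ cos δ cos H = 0.5200, so cos θ_z = 0.6658.
θ_z = arccos(0.6658) = 48.26°.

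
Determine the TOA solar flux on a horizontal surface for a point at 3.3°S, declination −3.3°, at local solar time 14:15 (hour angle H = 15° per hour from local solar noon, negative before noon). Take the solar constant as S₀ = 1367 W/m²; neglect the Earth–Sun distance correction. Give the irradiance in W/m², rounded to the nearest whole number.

Hour angle H = 15° × (14.25 − 12) = 33.75°.
cos θ_z = sin φ sin δ + cos φ cos δ cos H = (-0.0576)(-0.0576) + (0.9983)(0.9983)(0.8315) = 0.8320.
Top-of-atmosphere irradiance = S₀ cos θ_z = 1367 × 0.8320 = 1137.34 W/m².

1137 W/m²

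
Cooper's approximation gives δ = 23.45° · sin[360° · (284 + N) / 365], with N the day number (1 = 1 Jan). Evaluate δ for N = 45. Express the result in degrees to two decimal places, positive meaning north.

-13.62°

360 × (284 + 45) / 365 = 324.493°; sin(324.493°) = -0.5808.
δ = 23.45 × -0.5808 = -13.620° ≈ -13.62°.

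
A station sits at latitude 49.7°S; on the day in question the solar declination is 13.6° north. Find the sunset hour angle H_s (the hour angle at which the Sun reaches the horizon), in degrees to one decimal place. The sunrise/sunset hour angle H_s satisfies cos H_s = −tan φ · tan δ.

−tan φ tan δ = −(-1.1792)(0.2419) = 0.2852; H_s = arccos(0.2852) = 73.43°.

73.4°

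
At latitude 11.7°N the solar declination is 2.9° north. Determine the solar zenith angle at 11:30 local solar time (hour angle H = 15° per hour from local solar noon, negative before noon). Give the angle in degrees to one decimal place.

Hour angle H = 15° × (11.5 − 12) = -7.50°.
cos θ_z = sin φ sin δ + cos φ cos δ cos H = (0.2028)(0.0506) + (0.9792)(0.9987)(0.9914) = 0.9798.
θ_z = arccos(0.9798) = 11.54°.

11.5°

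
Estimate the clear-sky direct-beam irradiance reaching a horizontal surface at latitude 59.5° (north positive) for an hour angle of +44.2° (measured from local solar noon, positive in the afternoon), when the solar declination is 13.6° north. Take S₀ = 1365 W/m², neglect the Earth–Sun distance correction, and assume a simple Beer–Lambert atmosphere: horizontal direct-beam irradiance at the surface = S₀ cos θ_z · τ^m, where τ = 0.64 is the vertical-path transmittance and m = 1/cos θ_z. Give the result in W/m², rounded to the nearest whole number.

340 W/m²

cos θ_z = sin(59.5°) sin(13.6°) + cos(59.5°) cos(13.6°) cos(44.20°) = 0.2026 + 0.3537 = 0.5563.
Air mass m = 1/cos θ_z = 1/0.5563 = 1.798; τ^m = 0.64^1.798 = 0.4482.
Surface direct beam = 1365 × 0.5563 × 0.4482 = 340.34 W/m².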